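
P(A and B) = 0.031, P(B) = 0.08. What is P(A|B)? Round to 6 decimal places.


P(A|B) = P(A and B) / P(B) = 0.031 / 0.08 = 0.3875

0.387500


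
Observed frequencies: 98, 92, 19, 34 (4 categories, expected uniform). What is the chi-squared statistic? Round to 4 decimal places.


chi2 = sum((O-E)^2/E), E = total/4
total = 243, E = 243/4 = 60.75
(98 - 60.75)^2 / 60.75 = 1387.5625 / 60.75 = 22201/972 ≈ 22.840535
(92 - 60.75)^2 / 60.75 = 976.5625 / 60.75 = 15625/972 ≈ 16.075103
(19 - 60.75)^2 / 60.75 = 1743.0625 / 60.75 = 27889/972 ≈ 28.692387
(34 - 60.75)^2 / 60.75 = 715.5625 / 60.75 = 11449/972 ≈ 11.778807
chi2 = 19291/243 ≈ 79.386831

79.3868


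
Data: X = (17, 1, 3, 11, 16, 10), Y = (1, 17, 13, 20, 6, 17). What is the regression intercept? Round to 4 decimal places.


a = ybar - b*xbar, where b = sum((xi-xbar)(yi-ybar)) / sum((xi-xbar)^2)
n = 6, xbar = 58/6 = 29/3 ≈ 9.666667, ybar = 74/6 = 37/3 ≈ 12.333333
Sxy = sum((xi-xbar)(yi-ybar)) = -469/3 ≈ -156.333333
Sxx = sum((xi-xbar)^2) = 646/3 ≈ 215.333333
b = Sxy / Sxx = -469/646 ≈ -0.726006
a = 12.333333 - (-0.726006) * 9.666667 = 12501/646 ≈ 19.351393

19.3514


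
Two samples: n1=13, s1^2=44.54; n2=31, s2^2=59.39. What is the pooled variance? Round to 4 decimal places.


sp^2 = ((n1-1)*s1^2 + (n2-1)*s2^2)/(n1+n2-2)
(n1-1)*s1^2 = 12 * 44.54 = 534.48
(n2-1)*s2^2 = 30 * 59.39 = 1781.7
numerator = 534.48 + 1781.7 = 2316.18
n1+n2-2 = 42
sp^2 = 2316.18 / 42 = 38603/700 ≈ 55.147143

55.1471


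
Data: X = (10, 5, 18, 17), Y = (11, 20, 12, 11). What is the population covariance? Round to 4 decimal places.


Cov = (1/n)*sum((xi-xbar)(yi-ybar))
n = 4, xbar = 50/4 = 12.5, ybar = 54/4 = 13.5
sum((xi-xbar)(yi-ybar)) = -62
Cov = -62 / 4 = -15.5

-15.5000


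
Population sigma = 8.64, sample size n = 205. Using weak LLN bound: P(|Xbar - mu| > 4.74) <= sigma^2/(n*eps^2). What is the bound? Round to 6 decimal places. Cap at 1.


bound = min(1, sigma^2/(n*eps^2))
sigma^2 = 8.64^2 = 74.6496
n*eps^2 = 205 * 4.74^2 = 205 * 22.4676 = 4605.858
sigma^2/(n*eps^2) = 74.6496 / 4605.858 ≈ 0.01620753

0.016208


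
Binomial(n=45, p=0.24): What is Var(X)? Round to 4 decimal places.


Var = n*p*(1-p) = 45 * 0.24 * 0.76 = 8.208

8.2080


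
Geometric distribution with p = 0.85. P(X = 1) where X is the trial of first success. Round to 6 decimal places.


P = (1-p)^(k-1) * p
(1-p)^(k-1) = 0.15^0 = 1
P = 1 * 0.85 = 0.85

0.850000


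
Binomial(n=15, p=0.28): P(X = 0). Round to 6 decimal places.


P = C(n,k) * p^k * (1-p)^(n-k)
C(15,0) = 1
p^k = 0.28^0 = 1
(1-p)^(n-k) = 0.72^15 ≈ 0.007244150
P = 1 * 1 * 0.007244150 ≈ 0.007244

0.007244


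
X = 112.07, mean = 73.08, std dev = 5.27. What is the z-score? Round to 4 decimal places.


z = (X - mu) / sigma
X - mu = 112.07 - 73.08 = 38.99
z = 38.99 / 5.27 = 3899/527 ≈ 7.398482

7.3985


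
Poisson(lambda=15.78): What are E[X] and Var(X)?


E[X] = Var(X) = lambda = 15.78

15.78, 15.78


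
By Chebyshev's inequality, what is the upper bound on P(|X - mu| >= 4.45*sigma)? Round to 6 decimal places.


P <= 1/k^2
k^2 = 4.45^2 = 19.8025
1/k^2 = 1 / 19.8025 = 400/7921 ≈ 0.05049867

0.050499


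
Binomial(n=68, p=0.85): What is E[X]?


E[X] = n*p = 68 * 0.85 = 57.8

57.8


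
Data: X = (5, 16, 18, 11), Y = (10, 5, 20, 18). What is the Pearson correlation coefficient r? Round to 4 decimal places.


r = sum((xi-xbar)(yi-ybar)) / sqrt(sum((xi-xbar)^2) * sum((yi-ybar)^2))
n = 4, xbar = 50/4 = 12.5, ybar = 53/4 = 13.25
Sxy = sum((xi-xbar)(yi-ybar)) = 25.5
Sxx = sum((xi-xbar)^2) = 101
Syy = sum((yi-ybar)^2) = 146.75
sqrt(Sxx*Syy) ≈ 121.744610
r = Sxy / sqrt(Sxx*Syy) = 25.5 / 121.744610 ≈ 0.209455

0.2095


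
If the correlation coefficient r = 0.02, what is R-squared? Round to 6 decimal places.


R^2 = r^2 = (0.02)^2 = 0.0004

0.000400


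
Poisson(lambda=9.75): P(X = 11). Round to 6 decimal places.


P = e^(-lam) * lam^k / k!
e^(-9.75) ≈ 0.00005829466
lam^k = 9.75^11 ≈ 75692138033.502683
k! = 11! = 39916800
P = 0.00005829466 * 75692138033.502683 / 39916800 ≈ 0.110541

0.110541


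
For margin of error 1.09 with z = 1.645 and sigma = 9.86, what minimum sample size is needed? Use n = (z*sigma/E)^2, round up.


z*sigma/E = 1.645 * 9.86 / 1.09 ≈ 14.880459
(z*sigma/E)^2 ≈ 221.428052
round up: n = 222

222


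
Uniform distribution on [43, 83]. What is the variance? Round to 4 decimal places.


Var = (b-a)^2 / 12
(b-a)^2 = (83 - 43)^2 = 1600
Var = 1600/12 ≈ 133.333333

133.3333


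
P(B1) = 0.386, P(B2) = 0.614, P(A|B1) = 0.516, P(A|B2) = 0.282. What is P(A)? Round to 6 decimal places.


P(A) = P(A|B1)*P(B1) + P(A|B2)*P(B2)
P(A|B1)*P(B1) = 0.516 * 0.386 = 0.199176
P(A|B2)*P(B2) = 0.282 * 0.614 = 0.173148
P(A) = 0.199176 + 0.173148 = 0.372324

0.372324


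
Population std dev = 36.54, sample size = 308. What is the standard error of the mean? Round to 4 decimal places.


SE = sigma / sqrt(n)
sqrt(308) ≈ 17.549929
SE = 36.54 / 17.549929 ≈ 2.082060

2.0821


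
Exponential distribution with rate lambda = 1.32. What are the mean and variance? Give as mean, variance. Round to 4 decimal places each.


mean = 1/lam, var = 1/lam^2
mean = 1 / 1.32 = 25/33 ≈ 0.757576
lam^2 = 1.32^2 = 1.7424
var = 1 / 1.7424 = 625/1089 ≈ 0.573921

0.7576, 0.5739


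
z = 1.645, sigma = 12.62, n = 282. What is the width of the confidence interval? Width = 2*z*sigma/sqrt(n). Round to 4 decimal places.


width = 2*z*sigma/sqrt(n)
2*z*sigma = 2 * 1.645 * 12.62 = 41.5198
sqrt(282) ≈ 16.792856
width = 41.5198 / 16.792856 ≈ 2.472468

2.4725


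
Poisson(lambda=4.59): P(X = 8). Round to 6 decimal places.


P = e^(-lam) * lam^k / k!
e^(-4.59) ≈ 0.01015286
lam^k = 4.59^8 ≈ 197015.994067
k! = 8! = 40320
P = 0.01015286 * 197015.994067 / 40320 ≈ 0.049610

0.049610


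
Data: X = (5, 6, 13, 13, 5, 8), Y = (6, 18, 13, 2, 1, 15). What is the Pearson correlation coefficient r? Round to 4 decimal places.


r = sum((xi-xbar)(yi-ybar)) / sqrt(sum((xi-xbar)^2) * sum((yi-ybar)^2))
n = 6, xbar = 50/6 = 25/3 ≈ 8.333333, ybar = 55/6 ≈ 9.166667
Sxy = sum((xi-xbar)(yi-ybar)) = -1/3 ≈ -0.333333
Sxx = sum((xi-xbar)^2) = 214/3 ≈ 71.333333
Syy = sum((yi-ybar)^2) = 1529/6 ≈ 254.833333
sqrt(Sxx*Syy) ≈ 134.826226
r = Sxy / sqrt(Sxx*Syy) = -0.333333 / 134.826226 ≈ -0.002472

-0.0025


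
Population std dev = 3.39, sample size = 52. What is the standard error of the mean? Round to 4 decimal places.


SE = sigma / sqrt(n)
sqrt(52) ≈ 7.211103
SE = 3.39 / 7.211103 ≈ 0.470108

0.4701


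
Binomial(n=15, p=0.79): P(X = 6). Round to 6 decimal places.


P = C(n,k) * p^k * (1-p)^(n-k)
C(15,6) = 5005
p^k = 0.79^6 ≈ 0.2430875
(1-p)^(n-k) = 0.21^9 ≈ 0.0000007942800
P = 5005 * 0.2430875 * 0.0000007942800 ≈ 0.000966

0.000966


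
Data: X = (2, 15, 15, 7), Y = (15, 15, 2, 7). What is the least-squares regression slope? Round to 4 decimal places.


b = sum((xi-xbar)(yi-ybar)) / sum((xi-xbar)^2)
n = 4, xbar = 39/4 = 9.75, ybar = 39/4 = 9.75
Sxy = sum((xi-xbar)(yi-ybar)) = -46.25
Sxx = sum((xi-xbar)^2) = 122.75
b = Sxy / Sxx = -185/491 ≈ -0.376782

-0.3768


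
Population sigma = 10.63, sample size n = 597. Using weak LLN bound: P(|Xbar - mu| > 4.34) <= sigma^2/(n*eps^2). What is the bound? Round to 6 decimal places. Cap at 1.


bound = min(1, sigma^2/(n*eps^2))
sigma^2 = 10.63^2 = 112.9969
n*eps^2 = 597 * 4.34^2 = 597 * 18.8356 = 11244.8532
sigma^2/(n*eps^2) = 112.9969 / 11244.8532 ≈ 0.01004877

0.010049


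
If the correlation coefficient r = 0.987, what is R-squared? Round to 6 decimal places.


R^2 = r^2 = (0.987)^2 = 0.974169

0.974169


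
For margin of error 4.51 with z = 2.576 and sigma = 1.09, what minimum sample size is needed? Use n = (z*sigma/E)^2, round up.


z*sigma/E = 2.576 * 1.09 / 4.51 ≈ 0.622581
(z*sigma/E)^2 ≈ 0.387607
round up: n = 1

1


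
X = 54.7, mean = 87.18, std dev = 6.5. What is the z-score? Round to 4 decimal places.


z = (X - mu) / sigma
X - mu = 54.7 - 87.18 = -32.48
z = -32.48 / 6.5 = -1624/325 ≈ -4.996923

-4.9969


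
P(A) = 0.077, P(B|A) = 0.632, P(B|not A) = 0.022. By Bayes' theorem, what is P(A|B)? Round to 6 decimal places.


P(A|B) = P(B|A)*P(A) / P(B), P(B) = P(B|A)*P(A) + P(B|not A)*P(not A)
P(B|A)*P(A) = 0.632 * 0.077 = 0.048664
P(B|not A)*P(not A) = 0.022 * 0.923 = 0.020306
P(B) = 0.048664 + 0.020306 = 0.06897
P(A|B) = 0.048664 / 0.06897 = 2212/3135 ≈ 0.70558214

0.705582


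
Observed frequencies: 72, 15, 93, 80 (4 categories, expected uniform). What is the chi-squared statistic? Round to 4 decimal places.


chi2 = sum((O-E)^2/E), E = total/4
total = 260, E = 260/4 = 65
(72 - 65)^2 / 65 = 49 / 65 = 49/65 ≈ 0.753846
(15 - 65)^2 / 65 = 2500 / 65 = 500/13 ≈ 38.461538
(93 - 65)^2 / 65 = 784 / 65 = 784/65 ≈ 12.061538
(80 - 65)^2 / 65 = 225 / 65 = 45/13 ≈ 3.461538
chi2 = 3558/65 ≈ 54.738462

54.7385


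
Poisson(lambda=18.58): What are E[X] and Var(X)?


E[X] = Var(X) = lambda = 18.58

18.58, 18.58


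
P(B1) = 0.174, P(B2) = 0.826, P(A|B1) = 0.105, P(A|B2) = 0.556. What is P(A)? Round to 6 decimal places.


P(A) = P(A|B1)*P(B1) + P(A|B2)*P(B2)
P(A|B1)*P(B1) = 0.105 * 0.174 = 0.01827
P(A|B2)*P(B2) = 0.556 * 0.826 = 0.459256
P(A) = 0.01827 + 0.459256 = 0.477526

0.477526


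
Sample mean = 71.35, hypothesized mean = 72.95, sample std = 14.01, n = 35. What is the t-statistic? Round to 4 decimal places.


t = (xbar - mu0) / (s/sqrt(n))
xbar - mu0 = 71.35 - 72.95 = -1.6
sqrt(35) ≈ 5.91607978
s/sqrt(n) = 14.01 / 5.91607978 ≈ 2.36812222
t = -1.6 / 2.36812222 ≈ -0.675641

-0.6756


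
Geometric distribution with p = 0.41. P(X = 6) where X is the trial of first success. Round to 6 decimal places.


P = (1-p)^(k-1) * p
(1-p)^(k-1) = 0.59^5 ≈ 0.07149243
P = 0.07149243 * 0.41 ≈ 0.02931190

0.029312


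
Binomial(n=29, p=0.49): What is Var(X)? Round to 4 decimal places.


Var = n*p*(1-p) = 29 * 0.49 * 0.51 = 7.2471

7.2471


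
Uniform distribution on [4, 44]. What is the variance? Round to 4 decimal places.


Var = (b-a)^2 / 12
(b-a)^2 = (44 - 4)^2 = 1600
Var = 1600/12 ≈ 133.333333

133.3333


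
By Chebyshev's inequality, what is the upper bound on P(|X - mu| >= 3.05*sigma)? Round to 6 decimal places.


P <= 1/k^2
k^2 = 3.05^2 = 9.3025
1/k^2 = 1 / 9.3025 = 400/3721 ≈ 0.10749798

0.107498


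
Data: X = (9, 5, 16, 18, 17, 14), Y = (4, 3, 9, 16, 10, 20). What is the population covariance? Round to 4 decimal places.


Cov = (1/n)*sum((xi-xbar)(yi-ybar))
n = 6, xbar = 79/6 ≈ 13.166667, ybar = 62/6 = 31/3 ≈ 10.333333
sum((xi-xbar)(yi-ybar)) = 350/3 ≈ 116.666667
Cov = 116.666667 / 6 = 175/9 ≈ 19.444444

19.4444


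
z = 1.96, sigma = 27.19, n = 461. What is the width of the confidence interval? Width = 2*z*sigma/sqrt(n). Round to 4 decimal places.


width = 2*z*sigma/sqrt(n)
2*z*sigma = 2 * 1.96 * 27.19 = 106.5848
sqrt(461) ≈ 21.470911
width = 106.5848 / 21.470911 ≈ 4.964149

4.9641


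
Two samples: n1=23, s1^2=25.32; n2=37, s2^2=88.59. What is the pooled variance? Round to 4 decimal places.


sp^2 = ((n1-1)*s1^2 + (n2-1)*s2^2)/(n1+n2-2)
(n1-1)*s1^2 = 22 * 25.32 = 557.04
(n2-1)*s2^2 = 36 * 88.59 = 3189.24
numerator = 557.04 + 3189.24 = 3746.28
n1+n2-2 = 58
sp^2 = 3746.28 / 58 = 93657/1450 ≈ 64.591034

64.5910


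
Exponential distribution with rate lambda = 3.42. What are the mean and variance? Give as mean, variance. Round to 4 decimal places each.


mean = 1/lam, var = 1/lam^2
mean = 1 / 3.42 = 50/171 ≈ 0.292398
lam^2 = 3.42^2 = 11.6964
var = 1 / 11.6964 ≈ 0.085496

0.2924, 0.0855


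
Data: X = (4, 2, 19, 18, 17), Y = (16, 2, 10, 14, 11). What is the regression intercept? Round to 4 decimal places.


a = ybar - b*xbar, where b = sum((xi-xbar)(yi-ybar)) / sum((xi-xbar)^2)
n = 5, xbar = 60/5 = 12, ybar = 53/5 = 10.6
Sxy = sum((xi-xbar)(yi-ybar)) = 61
Sxx = sum((xi-xbar)^2) = 274
b = Sxy / Sxx = 61/274 ≈ 0.222628
a = 10.6 - 0.222628 * 12 = 5431/685 ≈ 7.928467

7.9285


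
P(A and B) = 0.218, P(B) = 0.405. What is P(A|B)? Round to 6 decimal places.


P(A|B) = P(A and B) / P(B) = 0.218 / 0.405 = 218/405 ≈ 0.53827160

0.538272


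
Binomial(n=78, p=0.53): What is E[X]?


E[X] = n*p = 78 * 0.53 = 41.34

41.34


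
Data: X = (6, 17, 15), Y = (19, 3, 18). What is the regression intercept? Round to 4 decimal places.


a = ybar - b*xbar, where b = sum((xi-xbar)(yi-ybar)) / sum((xi-xbar)^2)
n = 3, xbar = 38/3 ≈ 12.666667, ybar = 40/3 ≈ 13.333333
Sxy = sum((xi-xbar)(yi-ybar)) = -215/3 ≈ -71.666667
Sxx = sum((xi-xbar)^2) = 206/3 ≈ 68.666667
b = Sxy / Sxx = -215/206 ≈ -1.043689
a = 13.333333 - (-1.043689) * 12.666667 = 2735/103 ≈ 26.553398

26.5534


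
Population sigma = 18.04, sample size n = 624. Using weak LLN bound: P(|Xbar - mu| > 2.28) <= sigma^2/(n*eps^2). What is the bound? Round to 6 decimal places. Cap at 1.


bound = min(1, sigma^2/(n*eps^2))
sigma^2 = 18.04^2 = 325.4416
n*eps^2 = 624 * 2.28^2 = 624 * 5.1984 = 3243.8016
sigma^2/(n*eps^2) = 325.4416 / 3243.8016 ≈ 0.10032722

0.100327


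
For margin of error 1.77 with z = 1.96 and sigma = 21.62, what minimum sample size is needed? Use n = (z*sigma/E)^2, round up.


z*sigma/E = 1.96 * 21.62 / 1.77 = 105938/4425 ≈ 23.940791
(z*sigma/E)^2 ≈ 573.161472
round up: n = 574

574


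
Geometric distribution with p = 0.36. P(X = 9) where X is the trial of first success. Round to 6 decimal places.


P = (1-p)^(k-1) * p
(1-p)^(k-1) = 0.64^8 ≈ 0.02814750
P = 0.02814750 * 0.36 ≈ 0.01013310

0.010133


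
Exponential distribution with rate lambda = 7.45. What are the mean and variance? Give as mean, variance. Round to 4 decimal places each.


mean = 1/lam, var = 1/lam^2
mean = 1 / 7.45 = 20/149 ≈ 0.134228
lam^2 = 7.45^2 = 55.5025
var = 1 / 55.5025 ≈ 0.018017

0.1342, 0.0180


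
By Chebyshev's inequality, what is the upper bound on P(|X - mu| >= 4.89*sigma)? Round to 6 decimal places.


P <= 1/k^2
k^2 = 4.89^2 = 23.9121
1/k^2 = 1 / 23.9121 ≈ 0.04181983

0.041820


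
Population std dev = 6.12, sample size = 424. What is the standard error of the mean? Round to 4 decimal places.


SE = sigma / sqrt(n)
sqrt(424) ≈ 20.591260
SE = 6.12 / 20.591260 ≈ 0.297213

0.2972


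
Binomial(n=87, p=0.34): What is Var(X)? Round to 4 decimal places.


Var = n*p*(1-p) = 87 * 0.34 * 0.66 = 19.5228

19.5228


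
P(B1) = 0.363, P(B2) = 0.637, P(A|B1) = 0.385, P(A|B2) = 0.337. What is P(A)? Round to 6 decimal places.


P(A) = P(A|B1)*P(B1) + P(A|B2)*P(B2)
P(A|B1)*P(B1) = 0.385 * 0.363 = 0.139755
P(A|B2)*P(B2) = 0.337 * 0.637 = 0.214669
P(A) = 0.139755 + 0.214669 = 0.354424

0.354424


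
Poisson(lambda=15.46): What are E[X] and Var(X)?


E[X] = Var(X) = lambda = 15.46

15.46, 15.46


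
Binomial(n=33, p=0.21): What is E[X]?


E[X] = n*p = 33 * 0.21 = 6.93

6.93


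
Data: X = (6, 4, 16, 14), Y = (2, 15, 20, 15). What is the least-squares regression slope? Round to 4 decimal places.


b = sum((xi-xbar)(yi-ybar)) / sum((xi-xbar)^2)
n = 4, xbar = 40/4 = 10, ybar = 52/4 = 13
Sxy = sum((xi-xbar)(yi-ybar)) = 82
Sxx = sum((xi-xbar)^2) = 104
b = Sxy / Sxx = 41/52 ≈ 0.788462

0.7885


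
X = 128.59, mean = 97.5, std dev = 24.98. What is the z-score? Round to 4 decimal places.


z = (X - mu) / sigma
X - mu = 128.59 - 97.5 = 31.09
z = 31.09 / 24.98 = 3109/2498 ≈ 1.244596

1.2446


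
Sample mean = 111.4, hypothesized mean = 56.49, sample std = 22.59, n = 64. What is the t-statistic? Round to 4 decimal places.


t = (xbar - mu0) / (s/sqrt(n))
xbar - mu0 = 111.4 - 56.49 = 54.91
sqrt(64) = 8
s/sqrt(n) = 22.59 / 8 = 2.82375
t = 54.91 / 2.82375 = 43928/2259 ≈ 19.445772

19.4458


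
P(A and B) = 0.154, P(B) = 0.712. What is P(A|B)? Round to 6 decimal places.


P(A|B) = P(A and B) / P(B) = 0.154 / 0.712 = 77/356 ≈ 0.21629213

0.216292


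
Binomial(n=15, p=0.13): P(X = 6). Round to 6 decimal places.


P = C(n,k) * p^k * (1-p)^(n-k)
C(15,6) = 5005
p^k = 0.13^6 = 0.000004826809
(1-p)^(n-k) = 0.87^9 ≈ 0.2855442
P = 5005 * 0.000004826809 * 0.2855442 ≈ 0.006898

0.006898


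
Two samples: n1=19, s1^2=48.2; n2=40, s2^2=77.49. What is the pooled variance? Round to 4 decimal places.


sp^2 = ((n1-1)*s1^2 + (n2-1)*s2^2)/(n1+n2-2)
(n1-1)*s1^2 = 18 * 48.2 = 867.6
(n2-1)*s2^2 = 39 * 77.49 = 3022.11
numerator = 867.6 + 3022.11 = 3889.71
n1+n2-2 = 57
sp^2 = 3889.71 / 57 = 129657/1900 ≈ 68.240526

68.2405


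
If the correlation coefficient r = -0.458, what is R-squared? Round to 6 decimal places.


R^2 = r^2 = (-0.458)^2 = 0.209764

0.209764


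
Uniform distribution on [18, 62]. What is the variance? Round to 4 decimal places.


Var = (b-a)^2 / 12
(b-a)^2 = (62 - 18)^2 = 1936
Var = 1936/12 ≈ 161.333333

161.3333


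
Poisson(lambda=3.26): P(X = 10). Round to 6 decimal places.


P = e^(-lam) * lam^k / k!
e^(-3.26) ≈ 0.03838840
lam^k = 3.26^10 ≈ 135573.872302
k! = 10! = 3628800
P = 0.03838840 * 135573.872302 / 3628800 ≈ 0.001434

0.001434


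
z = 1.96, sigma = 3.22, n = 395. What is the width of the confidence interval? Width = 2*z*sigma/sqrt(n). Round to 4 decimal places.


width = 2*z*sigma/sqrt(n)
2*z*sigma = 2 * 1.96 * 3.22 = 12.6224
sqrt(395) ≈ 19.874607
width = 12.6224 / 19.874607 ≈ 0.635102

0.6351


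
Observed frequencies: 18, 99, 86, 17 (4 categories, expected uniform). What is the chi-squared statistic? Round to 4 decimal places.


chi2 = sum((O-E)^2/E), E = total/4
total = 220, E = 220/4 = 55
(18 - 55)^2 / 55 = 1369 / 55 = 1369/55 ≈ 24.890909
(99 - 55)^2 / 55 = 1936 / 55 = 35.2
(86 - 55)^2 / 55 = 961 / 55 = 961/55 ≈ 17.472727
(17 - 55)^2 / 55 = 1444 / 55 = 1444/55 ≈ 26.254545
chi2 = 1142/11 ≈ 103.818182

103.8182


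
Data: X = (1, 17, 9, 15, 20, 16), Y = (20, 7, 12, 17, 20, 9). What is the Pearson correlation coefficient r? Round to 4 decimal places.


r = sum((xi-xbar)(yi-ybar)) / sqrt(sum((xi-xbar)^2) * sum((yi-ybar)^2))
n = 6, xbar = 78/6 = 13, ybar = 85/6 ≈ 14.166667
Sxy = sum((xi-xbar)(yi-ybar)) = -59
Sxx = sum((xi-xbar)^2) = 238
Syy = sum((yi-ybar)^2) = 953/6 ≈ 158.833333
sqrt(Sxx*Syy) ≈ 194.428222
r = Sxy / sqrt(Sxx*Syy) = -59 / 194.428222 ≈ -0.303454

-0.3035


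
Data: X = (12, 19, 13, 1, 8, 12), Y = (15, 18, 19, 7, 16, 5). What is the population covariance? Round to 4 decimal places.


Cov = (1/n)*sum((xi-xbar)(yi-ybar))
n = 6, xbar = 65/6 ≈ 10.833333, ybar = 80/6 = 40/3 ≈ 13.333333
sum((xi-xbar)(yi-ybar)) = 292/3 ≈ 97.333333
Cov = 97.333333 / 6 = 146/9 ≈ 16.222222

16.2222


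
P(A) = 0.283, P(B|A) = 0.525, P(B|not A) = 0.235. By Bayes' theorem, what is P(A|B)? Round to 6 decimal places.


P(A|B) = P(B|A)*P(A) / P(B), P(B) = P(B|A)*P(A) + P(B|not A)*P(not A)
P(B|A)*P(A) = 0.525 * 0.283 = 0.148575
P(B|not A)*P(not A) = 0.235 * 0.717 = 0.168495
P(B) = 0.148575 + 0.168495 = 0.31707
P(A|B) = 0.148575 / 0.31707 ≈ 0.46858738

0.468587


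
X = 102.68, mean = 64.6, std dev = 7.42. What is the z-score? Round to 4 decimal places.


z = (X - mu) / sigma
X - mu = 102.68 - 64.6 = 38.08
z = 38.08 / 7.42 = 272/53 ≈ 5.132075

5.1321


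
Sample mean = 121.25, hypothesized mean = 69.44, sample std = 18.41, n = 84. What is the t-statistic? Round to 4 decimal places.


t = (xbar - mu0) / (s/sqrt(n))
xbar - mu0 = 121.25 - 69.44 = 51.81
sqrt(84) ≈ 9.16515139
s/sqrt(n) = 18.41 / 9.16515139 ≈ 2.00869568
t = 51.81 / 2.00869568 ≈ 25.792857

25.7929


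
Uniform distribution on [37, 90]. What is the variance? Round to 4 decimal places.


Var = (b-a)^2 / 12
(b-a)^2 = (90 - 37)^2 = 2809
Var = 2809/12 ≈ 234.083333

234.0833


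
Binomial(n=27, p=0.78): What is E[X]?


E[X] = n*p = 27 * 0.78 = 21.06

21.06


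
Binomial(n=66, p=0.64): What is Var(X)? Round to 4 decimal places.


Var = n*p*(1-p) = 66 * 0.64 * 0.36 = 15.2064

15.2064


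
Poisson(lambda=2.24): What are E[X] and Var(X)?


E[X] = Var(X) = lambda = 2.24

2.24, 2.24


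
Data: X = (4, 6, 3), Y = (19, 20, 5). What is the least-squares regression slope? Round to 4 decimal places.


b = sum((xi-xbar)(yi-ybar)) / sum((xi-xbar)^2)
n = 3, xbar = 13/3 ≈ 4.333333, ybar = 44/3 ≈ 14.666667
Sxy = sum((xi-xbar)(yi-ybar)) = 61/3 ≈ 20.333333
Sxx = sum((xi-xbar)^2) = 14/3 ≈ 4.666667
b = Sxy / Sxx = 61/14 ≈ 4.357143

4.3571


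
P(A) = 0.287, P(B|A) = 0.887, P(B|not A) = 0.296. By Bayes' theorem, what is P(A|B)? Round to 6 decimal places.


P(A|B) = P(B|A)*P(A) / P(B), P(B) = P(B|A)*P(A) + P(B|not A)*P(not A)
P(B|A)*P(A) = 0.887 * 0.287 = 0.254569
P(B|not A)*P(not A) = 0.296 * 0.713 = 0.211048
P(B) = 0.254569 + 0.211048 = 0.465617
P(A|B) = 0.254569 / 0.465617 ≈ 0.54673476

0.546735


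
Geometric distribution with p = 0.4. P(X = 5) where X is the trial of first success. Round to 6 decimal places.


P = (1-p)^(k-1) * p
(1-p)^(k-1) = 0.6^4 = 0.1296
P = 0.1296 * 0.4 = 0.05184

0.051840


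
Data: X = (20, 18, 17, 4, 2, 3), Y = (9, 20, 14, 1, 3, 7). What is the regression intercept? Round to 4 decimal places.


a = ybar - b*xbar, where b = sum((xi-xbar)(yi-ybar)) / sum((xi-xbar)^2)
n = 6, xbar = 64/6 = 32/3 ≈ 10.666667, ybar = 54/6 = 9
Sxy = sum((xi-xbar)(yi-ybar)) = 233
Sxx = sum((xi-xbar)^2) = 1078/3 ≈ 359.333333
b = Sxy / Sxx = 699/1078 ≈ 0.648423
a = 9 - 0.648423 * 10.666667 = 1123/539 ≈ 2.083488

2.0835


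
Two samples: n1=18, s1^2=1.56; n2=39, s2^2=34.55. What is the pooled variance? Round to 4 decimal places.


sp^2 = ((n1-1)*s1^2 + (n2-1)*s2^2)/(n1+n2-2)
(n1-1)*s1^2 = 17 * 1.56 = 26.52
(n2-1)*s2^2 = 38 * 34.55 = 1312.9
numerator = 26.52 + 1312.9 = 1339.42
n1+n2-2 = 55
sp^2 = 1339.42 / 55 = 66971/2750 ≈ 24.353091

24.3531


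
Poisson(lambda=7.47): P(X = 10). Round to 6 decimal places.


P = e^(-lam) * lam^k / k!
e^(-7.47) ≈ 0.0005699283
lam^k = 7.47^10 ≈ 541010903.768229
k! = 10! = 3628800
P = 0.0005699283 * 541010903.768229 / 3628800 ≈ 0.084970

0.084970


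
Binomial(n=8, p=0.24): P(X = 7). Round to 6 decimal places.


P = C(n,k) * p^k * (1-p)^(n-k)
C(8,7) = 8
p^k = 0.24^7 ≈ 0.00004586471
(1-p)^(n-k) = 0.76^1 = 0.76
P = 8 * 0.00004586471 * 0.76 ≈ 0.000279

0.000279


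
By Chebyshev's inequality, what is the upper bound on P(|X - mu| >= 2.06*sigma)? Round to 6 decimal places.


P <= 1/k^2
k^2 = 2.06^2 = 4.2436
1/k^2 = 1 / 4.2436 ≈ 0.23564898

0.235649


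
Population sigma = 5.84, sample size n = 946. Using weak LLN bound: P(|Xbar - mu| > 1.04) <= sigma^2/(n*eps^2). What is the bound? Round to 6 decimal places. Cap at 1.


bound = min(1, sigma^2/(n*eps^2))
sigma^2 = 5.84^2 = 34.1056
n*eps^2 = 946 * 1.04^2 = 946 * 1.0816 = 1023.1936
sigma^2/(n*eps^2) = 34.1056 / 1023.1936 ≈ 0.03333250

0.033332


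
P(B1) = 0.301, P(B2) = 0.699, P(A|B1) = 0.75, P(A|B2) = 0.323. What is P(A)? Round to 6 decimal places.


P(A) = P(A|B1)*P(B1) + P(A|B2)*P(B2)
P(A|B1)*P(B1) = 0.75 * 0.301 = 0.22575
P(A|B2)*P(B2) = 0.323 * 0.699 = 0.225777
P(A) = 0.22575 + 0.225777 = 0.451527

0.451527


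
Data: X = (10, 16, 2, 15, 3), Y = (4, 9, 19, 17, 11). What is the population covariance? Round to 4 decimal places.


Cov = (1/n)*sum((xi-xbar)(yi-ybar))
n = 5, xbar = 46/5 = 9.2, ybar = 60/5 = 12
sum((xi-xbar)(yi-ybar)) = -42
Cov = -42 / 5 = -8.4

-8.4000


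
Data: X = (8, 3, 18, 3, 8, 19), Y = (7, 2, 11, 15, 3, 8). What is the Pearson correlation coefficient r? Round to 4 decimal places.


r = sum((xi-xbar)(yi-ybar)) / sqrt(sum((xi-xbar)^2) * sum((yi-ybar)^2))
n = 6, xbar = 59/6 ≈ 9.833333, ybar = 46/6 = 23/3 ≈ 7.666667
Sxy = sum((xi-xbar)(yi-ybar)) = 86/3 ≈ 28.666667
Sxx = sum((xi-xbar)^2) = 1505/6 ≈ 250.833333
Syy = sum((yi-ybar)^2) = 358/3 ≈ 119.333333
sqrt(Sxx*Syy) ≈ 173.010918
r = Sxy / sqrt(Sxx*Syy) = 28.666667 / 173.010918 ≈ 0.165693

0.1657


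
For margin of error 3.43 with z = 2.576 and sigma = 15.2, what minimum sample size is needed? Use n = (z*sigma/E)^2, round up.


z*sigma/E = 2.576 * 15.2 / 3.43 = 13984/1225 ≈ 11.415510
(z*sigma/E)^2 ≈ 130.313873
round up: n = 131

131


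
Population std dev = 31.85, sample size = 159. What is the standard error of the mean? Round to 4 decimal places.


SE = sigma / sqrt(n)
sqrt(159) ≈ 12.609520
SE = 31.85 / 12.609520 ≈ 2.525869

2.5259


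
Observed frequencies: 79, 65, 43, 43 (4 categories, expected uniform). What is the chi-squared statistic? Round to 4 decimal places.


chi2 = sum((O-E)^2/E), E = total/4
total = 230, E = 230/4 = 57.5
(79 - 57.5)^2 / 57.5 = 462.25 / 57.5 = 1849/230 ≈ 8.039130
(65 - 57.5)^2 / 57.5 = 56.25 / 57.5 = 45/46 ≈ 0.978261
(43 - 57.5)^2 / 57.5 = 210.25 / 57.5 = 841/230 ≈ 3.656522
(43 - 57.5)^2 / 57.5 = 210.25 / 57.5 = 841/230 ≈ 3.656522
chi2 = 1878/115 ≈ 16.330435

16.3304


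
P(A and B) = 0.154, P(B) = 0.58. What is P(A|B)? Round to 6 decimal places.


P(A|B) = P(A and B) / P(B) = 0.154 / 0.58 = 77/290 ≈ 0.26551724

0.265517


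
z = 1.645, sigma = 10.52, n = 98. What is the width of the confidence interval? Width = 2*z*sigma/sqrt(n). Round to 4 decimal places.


width = 2*z*sigma/sqrt(n)
2*z*sigma = 2 * 1.645 * 10.52 = 34.6108
sqrt(98) ≈ 9.899495
width = 34.6108 / 9.899495 ≈ 3.496219

3.4962


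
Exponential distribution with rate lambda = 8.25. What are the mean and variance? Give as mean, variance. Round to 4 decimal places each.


mean = 1/lam, var = 1/lam^2
mean = 1 / 8.25 = 4/33 ≈ 0.121212
lam^2 = 8.25^2 = 68.0625
var = 1 / 68.0625 = 16/1089 ≈ 0.014692

0.1212, 0.0147


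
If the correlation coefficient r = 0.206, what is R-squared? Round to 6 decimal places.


R^2 = r^2 = (0.206)^2 = 0.042436

0.042436


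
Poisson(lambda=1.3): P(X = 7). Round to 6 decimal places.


P = e^(-lam) * lam^k / k!
e^(-1.3) ≈ 0.2725318
lam^k = 1.3^7 ≈ 6.274852
k! = 7! = 5040
P = 0.2725318 * 6.274852 / 5040 ≈ 0.000339

0.000339


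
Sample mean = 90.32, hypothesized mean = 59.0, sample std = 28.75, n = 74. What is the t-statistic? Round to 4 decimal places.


t = (xbar - mu0) / (s/sqrt(n))
xbar - mu0 = 90.32 - 59.0 = 31.32
sqrt(74) ≈ 8.60232527
s/sqrt(n) = 28.75 / 8.60232527 ≈ 3.34211961
t = 31.32 / 3.34211961 ≈ 9.371298

9.3713


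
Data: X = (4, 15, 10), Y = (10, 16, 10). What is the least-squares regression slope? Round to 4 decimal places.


b = sum((xi-xbar)(yi-ybar)) / sum((xi-xbar)^2)
n = 3, xbar = 29/3 ≈ 9.666667, ybar = 36/3 = 12
Sxy = sum((xi-xbar)(yi-ybar)) = 32
Sxx = sum((xi-xbar)^2) = 182/3 ≈ 60.666667
b = Sxy / Sxx = 48/91 ≈ 0.527473

0.5275


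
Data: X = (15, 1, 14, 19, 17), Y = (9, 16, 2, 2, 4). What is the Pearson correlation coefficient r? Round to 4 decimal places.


r = sum((xi-xbar)(yi-ybar)) / sqrt(sum((xi-xbar)^2) * sum((yi-ybar)^2))
n = 5, xbar = 66/5 = 13.2, ybar = 33/5 = 6.6
Sxy = sum((xi-xbar)(yi-ybar)) = -150.6
Sxx = sum((xi-xbar)^2) = 200.8
Syy = sum((yi-ybar)^2) = 143.2
sqrt(Sxx*Syy) ≈ 169.571696
r = Sxy / sqrt(Sxx*Syy) = -150.6 / 169.571696 ≈ -0.888120

-0.8881


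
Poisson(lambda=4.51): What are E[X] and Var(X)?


E[X] = Var(X) = lambda = 4.51

4.51, 4.51


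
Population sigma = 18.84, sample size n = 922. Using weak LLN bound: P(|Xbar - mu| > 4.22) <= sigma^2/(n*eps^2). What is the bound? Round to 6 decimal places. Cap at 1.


bound = min(1, sigma^2/(n*eps^2))
sigma^2 = 18.84^2 = 354.9456
n*eps^2 = 922 * 4.22^2 = 922 * 17.8084 = 16419.3448
sigma^2/(n*eps^2) = 354.9456 / 16419.3448 ≈ 0.02161753

0.021618


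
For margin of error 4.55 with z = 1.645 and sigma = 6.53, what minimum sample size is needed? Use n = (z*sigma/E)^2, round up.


z*sigma/E = 1.645 * 6.53 / 4.55 ≈ 2.360846
(z*sigma/E)^2 ≈ 5.573595
round up: n = 6

6


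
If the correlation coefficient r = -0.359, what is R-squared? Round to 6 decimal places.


R^2 = r^2 = (-0.359)^2 = 0.128881

0.128881


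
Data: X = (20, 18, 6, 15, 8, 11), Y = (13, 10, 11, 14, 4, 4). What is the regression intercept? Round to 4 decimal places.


a = ybar - b*xbar, where b = sum((xi-xbar)(yi-ybar)) / sum((xi-xbar)^2)
n = 6, xbar = 78/6 = 13, ybar = 56/6 = 28/3 ≈ 9.333333
Sxy = sum((xi-xbar)(yi-ybar)) = 64
Sxx = sum((xi-xbar)^2) = 156
b = Sxy / Sxx = 16/39 ≈ 0.410256
a = 9.333333 - 0.410256 * 13 = 4

4.0000


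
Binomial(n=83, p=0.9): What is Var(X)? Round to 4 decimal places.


Var = n*p*(1-p) = 83 * 0.9 * 0.1 = 7.47

7.4700


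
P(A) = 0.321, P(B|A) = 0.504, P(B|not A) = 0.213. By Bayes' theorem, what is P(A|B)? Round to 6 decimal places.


P(A|B) = P(B|A)*P(A) / P(B), P(B) = P(B|A)*P(A) + P(B|not A)*P(not A)
P(B|A)*P(A) = 0.504 * 0.321 = 0.161784
P(B|not A)*P(not A) = 0.213 * 0.679 = 0.144627
P(B) = 0.161784 + 0.144627 = 0.306411
P(A|B) = 0.161784 / 0.306411 ≈ 0.52799671

0.527997


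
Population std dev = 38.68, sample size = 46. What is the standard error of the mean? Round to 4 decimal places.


SE = sigma / sqrt(n)
sqrt(46) ≈ 6.782330
SE = 38.68 / 6.782330 ≈ 5.703055

5.7031


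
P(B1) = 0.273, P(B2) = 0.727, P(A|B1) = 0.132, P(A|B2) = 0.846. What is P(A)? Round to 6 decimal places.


P(A) = P(A|B1)*P(B1) + P(A|B2)*P(B2)
P(A|B1)*P(B1) = 0.132 * 0.273 = 0.036036
P(A|B2)*P(B2) = 0.846 * 0.727 = 0.615042
P(A) = 0.036036 + 0.615042 = 0.651078

0.651078


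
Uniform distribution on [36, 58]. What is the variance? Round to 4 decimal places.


Var = (b-a)^2 / 12
(b-a)^2 = (58 - 36)^2 = 484
Var = 484/12 ≈ 40.333333

40.3333


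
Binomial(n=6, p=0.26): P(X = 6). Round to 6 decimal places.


P = C(n,k) * p^k * (1-p)^(n-k)
C(6,6) = 1
p^k = 0.26^6 ≈ 0.0003089158
(1-p)^(n-k) = 0.74^0 = 1
P = 1 * 0.0003089158 * 1 ≈ 0.000309

0.000309


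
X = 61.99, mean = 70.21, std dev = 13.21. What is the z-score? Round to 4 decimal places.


z = (X - mu) / sigma
X - mu = 61.99 - 70.21 = -8.22
z = -8.22 / 13.21 = -822/1321 ≈ -0.622256

-0.6223


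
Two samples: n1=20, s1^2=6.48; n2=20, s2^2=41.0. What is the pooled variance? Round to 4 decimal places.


sp^2 = ((n1-1)*s1^2 + (n2-1)*s2^2)/(n1+n2-2)
(n1-1)*s1^2 = 19 * 6.48 = 123.12
(n2-1)*s2^2 = 19 * 41.0 = 779
numerator = 123.12 + 779 = 902.12
n1+n2-2 = 38
sp^2 = 902.12 / 38 = 23.74

23.7400


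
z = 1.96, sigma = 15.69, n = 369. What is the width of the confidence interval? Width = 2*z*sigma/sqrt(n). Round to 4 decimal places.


width = 2*z*sigma/sqrt(n)
2*z*sigma = 2 * 1.96 * 15.69 = 61.5048
sqrt(369) ≈ 19.209373
width = 61.5048 / 19.209373 ≈ 3.201812

3.2018


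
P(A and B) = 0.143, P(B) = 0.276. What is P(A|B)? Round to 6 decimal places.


P(A|B) = P(A and B) / P(B) = 0.143 / 0.276 = 143/276 ≈ 0.51811594

0.518116


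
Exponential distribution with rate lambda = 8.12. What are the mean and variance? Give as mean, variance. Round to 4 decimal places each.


mean = 1/lam, var = 1/lam^2
mean = 1 / 8.12 = 25/203 ≈ 0.123153
lam^2 = 8.12^2 = 65.9344
var = 1 / 65.9344 ≈ 0.015167

0.1232, 0.0152


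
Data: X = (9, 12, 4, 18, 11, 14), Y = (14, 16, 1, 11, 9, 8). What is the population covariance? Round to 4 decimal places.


Cov = (1/n)*sum((xi-xbar)(yi-ybar))
n = 6, xbar = 68/6 = 34/3 ≈ 11.333333, ybar = 59/6 ≈ 9.833333
sum((xi-xbar)(yi-ybar)) = 187/3 ≈ 62.333333
Cov = 62.333333 / 6 = 187/18 ≈ 10.388889

10.3889


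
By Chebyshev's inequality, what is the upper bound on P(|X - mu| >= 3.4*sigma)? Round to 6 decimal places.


P <= 1/k^2
k^2 = 3.4^2 = 11.56
1/k^2 = 1 / 11.56 = 25/289 ≈ 0.08650519

0.086505


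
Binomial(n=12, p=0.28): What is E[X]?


E[X] = n*p = 12 * 0.28 = 3.36

3.36


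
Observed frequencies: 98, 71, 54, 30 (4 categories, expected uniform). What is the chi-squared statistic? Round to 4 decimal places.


chi2 = sum((O-E)^2/E), E = total/4
total = 253, E = 253/4 = 63.25
(98 - 63.25)^2 / 63.25 = 1207.5625 / 63.25 = 19321/1012 ≈ 19.091897
(71 - 63.25)^2 / 63.25 = 60.0625 / 63.25 = 961/1012 ≈ 0.949605
(54 - 63.25)^2 / 63.25 = 85.5625 / 63.25 = 1369/1012 ≈ 1.352767
(30 - 63.25)^2 / 63.25 = 1105.5625 / 63.25 = 17689/1012 ≈ 17.479249
chi2 = 9835/253 ≈ 38.873518

38.8735


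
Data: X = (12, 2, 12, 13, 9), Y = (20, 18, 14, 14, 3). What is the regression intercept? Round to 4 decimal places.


a = ybar - b*xbar, where b = sum((xi-xbar)(yi-ybar)) / sum((xi-xbar)^2)
n = 5, xbar = 48/5 = 9.6, ybar = 69/5 = 13.8
Sxy = sum((xi-xbar)(yi-ybar)) = -9.4
Sxx = sum((xi-xbar)^2) = 81.2
b = Sxy / Sxx = -47/406 ≈ -0.115764
a = 13.8 - (-0.115764) * 9.6 = 3027/203 ≈ 14.911330

14.9113


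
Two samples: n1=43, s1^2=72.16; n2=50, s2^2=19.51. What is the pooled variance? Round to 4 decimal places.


sp^2 = ((n1-1)*s1^2 + (n2-1)*s2^2)/(n1+n2-2)
(n1-1)*s1^2 = 42 * 72.16 = 3030.72
(n2-1)*s2^2 = 49 * 19.51 = 955.99
numerator = 3030.72 + 955.99 = 3986.71
n1+n2-2 = 91
sp^2 = 3986.71 / 91 = 43.81

43.8100


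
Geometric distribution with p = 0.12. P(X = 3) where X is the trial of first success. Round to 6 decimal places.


P = (1-p)^(k-1) * p
(1-p)^(k-1) = 0.88^2 = 0.7744
P = 0.7744 * 0.12 = 0.092928

0.092928


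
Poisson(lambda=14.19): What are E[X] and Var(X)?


E[X] = Var(X) = lambda = 14.19

14.19, 14.19


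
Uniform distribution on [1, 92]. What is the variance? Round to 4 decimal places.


Var = (b-a)^2 / 12
(b-a)^2 = (92 - 1)^2 = 8281
Var = 8281/12 ≈ 690.083333

690.0833


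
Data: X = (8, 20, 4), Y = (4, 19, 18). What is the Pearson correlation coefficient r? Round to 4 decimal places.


r = sum((xi-xbar)(yi-ybar)) / sqrt(sum((xi-xbar)^2) * sum((yi-ybar)^2))
n = 3, xbar = 32/3 ≈ 10.666667, ybar = 41/3 ≈ 13.666667
Sxy = sum((xi-xbar)(yi-ybar)) = 140/3 ≈ 46.666667
Sxx = sum((xi-xbar)^2) = 416/3 ≈ 138.666667
Syy = sum((yi-ybar)^2) = 422/3 ≈ 140.666667
sqrt(Sxx*Syy) ≈ 139.663087
r = Sxy / sqrt(Sxx*Syy) = 46.666667 / 139.663087 ≈ 0.334137

0.3341


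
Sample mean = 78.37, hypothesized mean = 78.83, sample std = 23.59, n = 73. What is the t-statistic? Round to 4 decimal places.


t = (xbar - mu0) / (s/sqrt(n))
xbar - mu0 = 78.37 - 78.83 = -0.46
sqrt(73) ≈ 8.54400375
s/sqrt(n) = 23.59 / 8.54400375 ≈ 2.76100066
t = -0.46 / 2.76100066 ≈ -0.166606

-0.1666


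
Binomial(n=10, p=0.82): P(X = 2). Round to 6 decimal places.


P = C(n,k) * p^k * (1-p)^(n-k)
C(10,2) = 45
p^k = 0.82^2 = 0.6724
(1-p)^(n-k) = 0.18^8 ≈ 0.000001101996
P = 45 * 0.6724 * 0.000001101996 ≈ 0.000033

0.000033


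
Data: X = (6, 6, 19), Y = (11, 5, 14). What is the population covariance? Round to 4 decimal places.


Cov = (1/n)*sum((xi-xbar)(yi-ybar))
n = 3, xbar = 31/3 ≈ 10.333333, ybar = 30/3 = 10
sum((xi-xbar)(yi-ybar)) = 52
Cov = 52 / 3 = 52/3 ≈ 17.333333

17.3333


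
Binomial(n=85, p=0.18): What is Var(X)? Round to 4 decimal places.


Var = n*p*(1-p) = 85 * 0.18 * 0.82 = 12.546

12.5460


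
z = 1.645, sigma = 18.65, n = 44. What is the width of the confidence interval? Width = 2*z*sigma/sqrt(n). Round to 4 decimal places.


width = 2*z*sigma/sqrt(n)
2*z*sigma = 2 * 1.645 * 18.65 = 61.3585
sqrt(44) ≈ 6.633250
width = 61.3585 / 6.633250 ≈ 9.250142

9.2501


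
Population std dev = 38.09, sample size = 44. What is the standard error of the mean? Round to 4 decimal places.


SE = sigma / sqrt(n)
sqrt(44) ≈ 6.633250
SE = 38.09 / 6.633250 ≈ 5.742284

5.7423


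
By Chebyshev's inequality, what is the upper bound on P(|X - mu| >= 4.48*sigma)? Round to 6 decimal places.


P <= 1/k^2
k^2 = 4.48^2 = 20.0704
1/k^2 = 1 / 20.0704 ≈ 0.04982462

0.049825


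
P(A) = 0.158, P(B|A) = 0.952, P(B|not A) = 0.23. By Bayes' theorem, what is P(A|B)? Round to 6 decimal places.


P(A|B) = P(B|A)*P(A) / P(B), P(B) = P(B|A)*P(A) + P(B|not A)*P(not A)
P(B|A)*P(A) = 0.952 * 0.158 = 0.150416
P(B|not A)*P(not A) = 0.23 * 0.842 = 0.19366
P(B) = 0.150416 + 0.19366 = 0.344076
P(A|B) = 0.150416 / 0.344076 ≈ 0.43715923

0.437159


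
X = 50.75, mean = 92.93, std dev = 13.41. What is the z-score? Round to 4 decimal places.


z = (X - mu) / sigma
X - mu = 50.75 - 92.93 = -42.18
z = -42.18 / 13.41 = -1406/447 ≈ -3.145414

-3.1454


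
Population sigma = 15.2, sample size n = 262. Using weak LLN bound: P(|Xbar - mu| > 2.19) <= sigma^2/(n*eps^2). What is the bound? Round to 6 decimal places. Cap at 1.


bound = min(1, sigma^2/(n*eps^2))
sigma^2 = 15.2^2 = 231.04
n*eps^2 = 262 * 2.19^2 = 262 * 4.7961 = 1256.5782
sigma^2/(n*eps^2) = 231.04 / 1256.5782 ≈ 0.18386440

0.183864


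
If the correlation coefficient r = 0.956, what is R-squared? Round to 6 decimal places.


R^2 = r^2 = (0.956)^2 = 0.913936

0.913936


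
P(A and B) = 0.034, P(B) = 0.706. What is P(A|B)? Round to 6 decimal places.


P(A|B) = P(A and B) / P(B) = 0.034 / 0.706 = 17/353 ≈ 0.04815864

0.048159


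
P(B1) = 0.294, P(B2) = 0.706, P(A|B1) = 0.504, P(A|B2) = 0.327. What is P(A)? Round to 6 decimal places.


P(A) = P(A|B1)*P(B1) + P(A|B2)*P(B2)
P(A|B1)*P(B1) = 0.504 * 0.294 = 0.148176
P(A|B2)*P(B2) = 0.327 * 0.706 = 0.230862
P(A) = 0.148176 + 0.230862 = 0.379038

0.379038


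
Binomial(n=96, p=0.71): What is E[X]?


E[X] = n*p = 96 * 0.71 = 68.16

68.16


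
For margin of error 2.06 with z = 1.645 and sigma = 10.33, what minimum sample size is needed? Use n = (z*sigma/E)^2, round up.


z*sigma/E = 1.645 * 10.33 / 2.06 ≈ 8.248956
(z*sigma/E)^2 ≈ 68.045280
round up: n = 69

69


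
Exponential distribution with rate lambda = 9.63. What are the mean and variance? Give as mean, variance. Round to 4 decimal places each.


mean = 1/lam, var = 1/lam^2
mean = 1 / 9.63 = 100/963 ≈ 0.103842
lam^2 = 9.63^2 = 92.7369
var = 1 / 92.7369 ≈ 0.010783

0.1038, 0.0108


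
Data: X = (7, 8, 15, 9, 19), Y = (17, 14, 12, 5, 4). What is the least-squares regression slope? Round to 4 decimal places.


b = sum((xi-xbar)(yi-ybar)) / sum((xi-xbar)^2)
n = 5, xbar = 58/5 = 11.6, ybar = 52/5 = 10.4
Sxy = sum((xi-xbar)(yi-ybar)) = -71.2
Sxx = sum((xi-xbar)^2) = 107.2
b = Sxy / Sxx = -89/134 ≈ -0.664179

-0.6642


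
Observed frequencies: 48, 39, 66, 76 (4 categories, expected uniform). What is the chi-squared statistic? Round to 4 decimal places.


chi2 = sum((O-E)^2/E), E = total/4
total = 229, E = 229/4 = 57.25
(48 - 57.25)^2 / 57.25 = 85.5625 / 57.25 = 1369/916 ≈ 1.494541
(39 - 57.25)^2 / 57.25 = 333.0625 / 57.25 = 5329/916 ≈ 5.817686
(66 - 57.25)^2 / 57.25 = 76.5625 / 57.25 = 1225/916 ≈ 1.337336
(76 - 57.25)^2 / 57.25 = 351.5625 / 57.25 = 5625/916 ≈ 6.140830
chi2 = 3387/229 ≈ 14.790393

14.7904


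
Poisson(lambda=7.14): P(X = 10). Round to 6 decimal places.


P = e^(-lam) * lam^k / k!
e^(-7.14) ≈ 0.0007927521
lam^k = 7.14^10 ≈ 344335752.317630
k! = 10! = 3628800
P = 0.0007927521 * 344335752.317630 / 3628800 ≈ 0.075224

0.075224


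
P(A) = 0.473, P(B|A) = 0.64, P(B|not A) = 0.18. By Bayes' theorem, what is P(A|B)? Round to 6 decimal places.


P(A|B) = P(B|A)*P(A) / P(B), P(B) = P(B|A)*P(A) + P(B|not A)*P(not A)
P(B|A)*P(A) = 0.64 * 0.473 = 0.30272
P(B|not A)*P(not A) = 0.18 * 0.527 = 0.09486
P(B) = 0.30272 + 0.09486 = 0.39758
P(A|B) = 0.30272 / 0.39758 ≈ 0.76140651

0.761407


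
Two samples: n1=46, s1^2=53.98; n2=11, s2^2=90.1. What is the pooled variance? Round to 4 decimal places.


sp^2 = ((n1-1)*s1^2 + (n2-1)*s2^2)/(n1+n2-2)
(n1-1)*s1^2 = 45 * 53.98 = 2429.1
(n2-1)*s2^2 = 10 * 90.1 = 901
numerator = 2429.1 + 901 = 3330.1
n1+n2-2 = 55
sp^2 = 3330.1 / 55 = 33301/550 ≈ 60.547273

60.5473


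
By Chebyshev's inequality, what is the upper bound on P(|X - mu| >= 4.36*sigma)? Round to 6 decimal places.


P <= 1/k^2
k^2 = 4.36^2 = 19.0096
1/k^2 = 1 / 19.0096 ≈ 0.05260500

0.052605


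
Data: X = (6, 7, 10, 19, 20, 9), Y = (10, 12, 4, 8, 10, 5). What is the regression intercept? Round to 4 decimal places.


a = ybar - b*xbar, where b = sum((xi-xbar)(yi-ybar)) / sum((xi-xbar)^2)
n = 6, xbar = 71/6 ≈ 11.833333, ybar = 49/6 ≈ 8.166667
Sxy = sum((xi-xbar)(yi-ybar)) = 7/6 ≈ 1.166667
Sxx = sum((xi-xbar)^2) = 1121/6 ≈ 186.833333
b = Sxy / Sxx = 7/1121 ≈ 0.006244
a = 8.166667 - 0.006244 * 11.833333 = 9072/1121 ≈ 8.092774

8.0928
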